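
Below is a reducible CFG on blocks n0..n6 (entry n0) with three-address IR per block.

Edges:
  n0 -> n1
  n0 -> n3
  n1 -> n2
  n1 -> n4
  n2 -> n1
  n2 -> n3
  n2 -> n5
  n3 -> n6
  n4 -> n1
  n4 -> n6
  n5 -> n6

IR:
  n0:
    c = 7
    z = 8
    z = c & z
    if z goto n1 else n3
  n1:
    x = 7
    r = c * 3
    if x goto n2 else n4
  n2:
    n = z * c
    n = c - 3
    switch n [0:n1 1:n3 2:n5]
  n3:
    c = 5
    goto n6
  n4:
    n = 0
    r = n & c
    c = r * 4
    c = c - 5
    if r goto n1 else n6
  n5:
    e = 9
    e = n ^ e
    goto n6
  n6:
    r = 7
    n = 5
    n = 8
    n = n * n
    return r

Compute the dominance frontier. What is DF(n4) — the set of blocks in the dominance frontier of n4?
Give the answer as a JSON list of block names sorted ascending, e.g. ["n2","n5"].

idom tree: n1←n0 n2←n1 n3←n0 n4←n1 n5←n2 n6←n0
Dom at joins:
  n1: preds {n0,n2,n4}: {n0} ∩ {n0,n1,n2} ∩ {n0,n1,n4} = {n0}; idom=n0
  n3: preds {n0,n2}: {n0} ∩ {n0,n1,n2} = {n0}; idom=n0
  n6: preds {n3,n4,n5}: {n0,n3} ∩ {n0,n1,n4} ∩ {n0,n1,n2,n5} = {n0}; idom=n0

DF derivation:
  join n1 pred n0: · stop@n0
  join n1 pred n2: n2→n1 stop@n0
  join n1 pred n4: n4→n1 stop@n0
  join n3 pred n0: · stop@n0
  join n3 pred n2: n2→n1 stop@n0
  join n6 pred n3: n3 stop@n0
  join n6 pred n4: n4→n1 stop@n0
  join n6 pred n5: n5→n2→n1 stop@n0
  n0 → ∅
  n1 → {n1,n3,n6}
  n2 → {n1,n3,n6}
  n3 → {n6}
  n4 → {n1,n6}
  n5 → {n6}
  n6 → ∅

DF(n4) = ["n1", "n6"]

Answer: ["n1", "n6"]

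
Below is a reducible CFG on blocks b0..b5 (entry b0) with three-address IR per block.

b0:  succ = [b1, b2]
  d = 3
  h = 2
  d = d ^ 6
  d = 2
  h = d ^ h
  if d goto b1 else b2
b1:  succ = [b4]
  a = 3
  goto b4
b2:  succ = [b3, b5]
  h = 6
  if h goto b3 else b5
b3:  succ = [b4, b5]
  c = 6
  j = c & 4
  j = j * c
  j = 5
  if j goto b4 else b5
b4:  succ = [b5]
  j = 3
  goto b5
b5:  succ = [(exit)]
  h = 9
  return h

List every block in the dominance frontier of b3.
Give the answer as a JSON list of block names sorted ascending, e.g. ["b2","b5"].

Answer: ["b4", "b5"]

Analysis:
idom tree: b1←b0 b2←b0 b3←b2 b4←b0 b5←b0
Dom at joins:
  b4: preds {b1,b3}: {b0,b1} ∩ {b0,b2,b3} = {b0}; idom=b0
  b5: preds {b2,b3,b4}: {b0,b2} ∩ {b0,b2,b3} ∩ {b0,b4} = {b0}; idom=b0

Frontier:
  b4←b1: walk b1 to b0
  b4←b3: walk b3→b2 to b0
  b5←b2: walk b2 to b0
  b5←b3: walk b3→b2 to b0
  b5←b4: walk b4 to b0
  b0 → ∅
  b1 → {b4}
  b2 → {b4,b5}
  b3 → {b4,b5}
  b4 → {b5}
  b5 → ∅

DF(b3) = ["b4", "b5"]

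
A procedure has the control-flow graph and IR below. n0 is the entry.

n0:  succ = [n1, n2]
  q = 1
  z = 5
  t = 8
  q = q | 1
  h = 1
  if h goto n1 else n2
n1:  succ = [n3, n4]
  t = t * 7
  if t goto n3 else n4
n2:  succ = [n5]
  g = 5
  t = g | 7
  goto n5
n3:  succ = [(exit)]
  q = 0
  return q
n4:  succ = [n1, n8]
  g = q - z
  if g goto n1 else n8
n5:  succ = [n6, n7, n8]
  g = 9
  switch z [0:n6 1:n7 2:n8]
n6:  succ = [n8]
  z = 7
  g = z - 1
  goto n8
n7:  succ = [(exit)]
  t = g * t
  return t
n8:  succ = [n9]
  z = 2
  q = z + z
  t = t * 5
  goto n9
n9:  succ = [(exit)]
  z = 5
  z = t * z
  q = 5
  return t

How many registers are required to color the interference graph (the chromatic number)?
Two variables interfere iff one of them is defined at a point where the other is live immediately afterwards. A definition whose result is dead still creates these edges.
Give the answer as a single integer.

Per-block:
  n0 def {h,q,t,z} use ∅
  n1 def {t} use {t}
  n2 def {g,t} use ∅
  n3 def {q} use ∅
  n4 def {g} use {q,z}
  n5 def {g} use {z}
  n6 def {g,z} use ∅
  n7 def {t} use {g,t}
  n8 def {q,t,z} use {t}
  n9 def {q,z} use {t}

Live sets:
  n0: in=∅ out={q,t,z}
  n1: in={q,t,z} out={q,t,z}
  n2: in={z} out={t,z}
  n3: in=∅ out=∅
  n4: in={q,t,z} out={q,t,z}
  n5: in={t,z} out={g,t}
  n6: in={t} out={t}
  n7: in={g,t} out=∅
  n8: in={t} out={t}
  n9: in={t} out=∅

Interfere edges:
  g — {q,t,z}
  h — {q,t,z}
  q — {g,h,t,z}
  t — {g,h,q,z}
  z — {g,h,q,t}

Registers:
  {g,q,t,z} pairwise interfere (4-clique) ⇒ χ ≥ 4
  4-colouring: r0={q}  r1={t}  r2={z}  r3={g,h}
  χ = 4

Answer: 4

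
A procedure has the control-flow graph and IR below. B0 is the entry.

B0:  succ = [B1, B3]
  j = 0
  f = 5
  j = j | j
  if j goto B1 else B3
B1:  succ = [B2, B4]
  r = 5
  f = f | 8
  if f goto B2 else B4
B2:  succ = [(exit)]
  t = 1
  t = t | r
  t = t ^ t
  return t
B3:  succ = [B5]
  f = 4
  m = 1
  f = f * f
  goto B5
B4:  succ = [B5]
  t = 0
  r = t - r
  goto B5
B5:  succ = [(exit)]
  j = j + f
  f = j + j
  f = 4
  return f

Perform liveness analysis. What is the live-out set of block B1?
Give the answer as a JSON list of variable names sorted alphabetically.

Block summaries:
  B0 def {f,j} use ∅
  B1 def {f,r} use {f}
  B2 def {t} use {r}
  B3 def {f,m} use ∅
  B4 def {r,t} use {r}
  B5 def {f,j} use {f,j}

Backward fixpoint:
  live B0: ∅→{f,j}
  live B1: {f,j}→{f,j,r}
  live B2: {r}→∅
  live B3: {j}→{f,j}
  live B4: {f,j,r}→{f,j}
  live B5: {f,j}→∅

live-out(B1) = ["f", "j", "r"]

Answer: ["f", "j", "r"]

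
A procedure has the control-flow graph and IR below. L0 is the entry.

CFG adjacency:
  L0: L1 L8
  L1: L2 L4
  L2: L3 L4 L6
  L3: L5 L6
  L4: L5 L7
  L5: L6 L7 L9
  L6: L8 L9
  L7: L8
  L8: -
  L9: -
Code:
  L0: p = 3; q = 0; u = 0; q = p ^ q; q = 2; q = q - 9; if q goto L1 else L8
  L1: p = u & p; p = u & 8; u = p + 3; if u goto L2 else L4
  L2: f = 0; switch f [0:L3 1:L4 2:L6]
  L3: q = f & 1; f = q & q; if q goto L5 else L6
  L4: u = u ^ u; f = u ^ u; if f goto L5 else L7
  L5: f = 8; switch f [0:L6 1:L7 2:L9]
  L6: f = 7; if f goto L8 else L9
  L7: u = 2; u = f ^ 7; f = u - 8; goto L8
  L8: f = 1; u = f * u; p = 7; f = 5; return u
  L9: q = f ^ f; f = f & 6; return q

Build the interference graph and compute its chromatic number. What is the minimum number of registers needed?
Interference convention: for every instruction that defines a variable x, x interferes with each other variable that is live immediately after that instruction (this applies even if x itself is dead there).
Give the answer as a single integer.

Per-block:
  L0 def {p,q,u} use ∅
  L1 def {p,u} use {p,u}
  L2 def {f} use ∅
  L3 def {f,q} use {f}
  L4 def {f,u} use {u}
  L5 def {f} use ∅
  L6 def {f} use ∅
  L7 def {f,u} use {f}
  L8 def {f,p,u} use {u}
  L9 def {f,q} use {f}

Backward fixpoint:
  L0 li=∅ lo={p,u}
  L1 li={p,u} lo={u}
  L2 li={u} lo={f,u}
  L3 li={f,u} lo={u}
  L4 li={u} lo={f,u}
  L5 li={u} lo={f,u}
  L6 li={u} lo={f,u}
  L7 li={f} lo={u}
  L8 li={u} lo=∅
  L9 li={f} lo=∅

Interference:
  f↔{q,u}
  p↔{q,u}
  q↔{f,p,u}
  u↔{f,p,q}

Colouring:
  {f,q,u} pairwise interfere (3-clique) ⇒ χ ≥ 3
  assign f→c2 p→c2 q→c0 u→c1 — no edge inside a register ⇒ χ ≤ 3
  χ = 3

Answer: 3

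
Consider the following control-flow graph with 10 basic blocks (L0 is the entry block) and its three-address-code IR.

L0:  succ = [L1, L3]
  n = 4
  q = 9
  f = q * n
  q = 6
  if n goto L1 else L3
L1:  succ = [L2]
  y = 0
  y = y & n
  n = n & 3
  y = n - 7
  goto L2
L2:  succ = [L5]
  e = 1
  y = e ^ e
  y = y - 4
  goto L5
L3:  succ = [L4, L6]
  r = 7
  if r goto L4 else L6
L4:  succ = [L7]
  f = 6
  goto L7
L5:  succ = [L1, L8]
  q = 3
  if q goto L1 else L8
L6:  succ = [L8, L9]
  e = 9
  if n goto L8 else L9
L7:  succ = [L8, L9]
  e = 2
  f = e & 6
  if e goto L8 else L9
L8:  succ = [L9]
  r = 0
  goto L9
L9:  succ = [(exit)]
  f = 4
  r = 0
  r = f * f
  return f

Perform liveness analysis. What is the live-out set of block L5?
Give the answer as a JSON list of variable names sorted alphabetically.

Per-block:
  L0 def {f,n,q} use ∅
  L1 def {n,y} use {n}
  L2 def {e,y} use ∅
  L3 def {r} use ∅
  L4 def {f} use ∅
  L5 def {q} use ∅
  L6 def {e} use {n}
  L7 def {e,f} use ∅
  L8 def {r} use ∅
  L9 def {f,r} use ∅

Liveness:
  L0 li=∅ lo={n}
  L1 li={n} lo={n}
  L2 li={n} lo={n}
  L3 li={n} lo={n}
  L4 li=∅ lo=∅
  L5 li={n} lo={n}
  L6 li={n} lo=∅
  L7 li=∅ lo=∅
  L8 li=∅ lo=∅
  L9 li=∅ lo=∅

live-out(L5) = ["n"]

Answer: ["n"]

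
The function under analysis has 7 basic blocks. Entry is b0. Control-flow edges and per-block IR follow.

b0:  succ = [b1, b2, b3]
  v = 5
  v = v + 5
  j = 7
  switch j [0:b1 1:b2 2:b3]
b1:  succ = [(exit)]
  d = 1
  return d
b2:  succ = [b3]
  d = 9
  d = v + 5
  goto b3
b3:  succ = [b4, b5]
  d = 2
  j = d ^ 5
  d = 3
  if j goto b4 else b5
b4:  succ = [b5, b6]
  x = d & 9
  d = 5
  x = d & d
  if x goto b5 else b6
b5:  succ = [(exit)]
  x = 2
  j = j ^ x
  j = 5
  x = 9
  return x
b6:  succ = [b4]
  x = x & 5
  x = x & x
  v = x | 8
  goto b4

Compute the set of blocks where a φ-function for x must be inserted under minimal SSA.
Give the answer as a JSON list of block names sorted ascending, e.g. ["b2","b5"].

Answer: ["b4", "b5"]

Working:
idom tree: b1←b0 b2←b0 b3←b0 b4←b3 b5←b3 b6←b4
Join-block Dom:
  b3: preds {b0,b2}: {b0} ∩ {b0,b2} = {b0}; idom=b0
  b4: preds {b3,b6}: {b0,b3} ∩ {b0,b3,b4,b6} = {b0,b3}; idom=b3
  b5: preds {b3,b4}: {b0,b3} ∩ {b0,b3,b4} = {b0,b3}; idom=b3

DF derivation:
  join b3 pred b0: · stop@b0
  join b3 pred b2: b2 stop@b0
  join b4 pred b3: · stop@b3
  join b4 pred b6: b6→b4 stop@b3
  join b5 pred b3: · stop@b3
  join b5 pred b4: b4 stop@b3
  b0 → ∅
  b1 → ∅
  b2 → {b3}
  b3 → ∅
  b4 → {b4,b5}
  b5 → ∅
  b6 → {b4}

φ for x: defs {b4,b5,b6}
  DF⁺ = {b4,b5}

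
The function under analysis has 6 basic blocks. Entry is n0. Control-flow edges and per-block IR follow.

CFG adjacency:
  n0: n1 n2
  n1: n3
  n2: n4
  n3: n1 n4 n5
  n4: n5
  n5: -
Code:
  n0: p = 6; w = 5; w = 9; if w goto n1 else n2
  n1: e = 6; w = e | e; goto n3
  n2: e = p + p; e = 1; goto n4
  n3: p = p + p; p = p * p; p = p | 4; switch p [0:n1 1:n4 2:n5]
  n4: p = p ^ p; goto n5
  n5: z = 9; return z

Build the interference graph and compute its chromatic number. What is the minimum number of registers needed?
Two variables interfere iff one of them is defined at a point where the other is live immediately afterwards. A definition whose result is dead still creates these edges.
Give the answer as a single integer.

Block summaries:
  n0 def {p,w} use ∅
  n1 def {e,w} use ∅
  n2 def {e} use {p}
  n3 def {p} use {p}
  n4 def {p} use {p}
  n5 def {z} use ∅

Backward fixpoint:
  n0 li=∅ lo={p}
  n1 li={p} lo={p}
  n2 li={p} lo={p}
  n3 li={p} lo={p}
  n4 li={p} lo=∅
  n5 li=∅ lo=∅

Interfere edges:
  e↔{p}
  p↔{e,w}
  w↔{p}
  z↔∅

Colouring:
  lower bound: {e,p} mutually conflict ⇒ χ ≥ 2
  2-colouring: c0={p,z}  c1={e,w}
  χ = 2

Answer: 2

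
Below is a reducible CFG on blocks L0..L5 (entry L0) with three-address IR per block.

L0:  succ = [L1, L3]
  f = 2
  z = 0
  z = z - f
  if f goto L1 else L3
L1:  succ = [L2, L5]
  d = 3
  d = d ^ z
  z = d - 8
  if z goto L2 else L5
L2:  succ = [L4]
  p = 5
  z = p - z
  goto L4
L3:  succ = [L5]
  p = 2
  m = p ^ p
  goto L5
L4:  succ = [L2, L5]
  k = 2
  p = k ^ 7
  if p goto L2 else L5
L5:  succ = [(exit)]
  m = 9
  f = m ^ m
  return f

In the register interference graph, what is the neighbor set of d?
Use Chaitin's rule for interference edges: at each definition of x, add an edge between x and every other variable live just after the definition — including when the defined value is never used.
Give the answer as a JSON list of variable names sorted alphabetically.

Answer: ["z"]

Analysis:
Per-block:
  L0: def={f,z} ue=∅
  L1: def={d,z} ue={z}
  L2: def={p,z} ue={z}
  L3: def={m,p} ue=∅
  L4: def={k,p} ue=∅
  L5: def={f,m} ue=∅

Liveness:
  live L0: ∅→{z}
  live L1: {z}→{z}
  live L2: {z}→{z}
  live L3: ∅→∅
  live L4: {z}→{z}
  live L5: ∅→∅

Interfere edges:
  d: {z}
  f: {z}
  k: {z}
  m: ∅
  p: {z}
  z: {d,f,k,p}

N(d) = ["z"]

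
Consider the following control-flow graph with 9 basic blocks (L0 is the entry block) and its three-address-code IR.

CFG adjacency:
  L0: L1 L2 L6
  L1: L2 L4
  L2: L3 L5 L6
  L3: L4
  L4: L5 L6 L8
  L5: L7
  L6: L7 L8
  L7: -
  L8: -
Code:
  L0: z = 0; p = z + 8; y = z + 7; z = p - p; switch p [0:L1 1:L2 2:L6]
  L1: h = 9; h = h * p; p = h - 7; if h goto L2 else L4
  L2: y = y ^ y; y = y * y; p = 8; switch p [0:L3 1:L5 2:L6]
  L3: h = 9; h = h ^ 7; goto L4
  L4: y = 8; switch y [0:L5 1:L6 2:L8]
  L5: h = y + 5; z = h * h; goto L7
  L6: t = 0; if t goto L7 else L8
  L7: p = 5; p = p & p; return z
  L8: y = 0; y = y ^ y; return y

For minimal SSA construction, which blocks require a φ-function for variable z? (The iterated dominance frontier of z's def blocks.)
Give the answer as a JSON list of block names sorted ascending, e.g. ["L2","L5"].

Answer: ["L7"]

Working:
idom tree: L1←L0 L2←L0 L3←L2 L4←L0 L5←L0 L6←L0 L7←L0 L8←L0
Join-block Dom:
  L2: preds {L0,L1}: {L0} ∩ {L0,L1} = {L0}; idom=L0
  L4: preds {L1,L3}: {L0,L1} ∩ {L0,L2,L3} = {L0}; idom=L0
  L5: preds {L2,L4}: {L0,L2} ∩ {L0,L4} = {L0}; idom=L0
  L6: preds {L0,L2,L4}: {L0} ∩ {L0,L2} ∩ {L0,L4} = {L0}; idom=L0
  L7: preds {L5,L6}: {L0,L5} ∩ {L0,L6} = {L0}; idom=L0
  L8: preds {L4,L6}: {L0,L4} ∩ {L0,L6} = {L0}; idom=L0

Frontier:
  join L2 pred L0: · stop@L0
  join L2 pred L1: L1 stop@L0
  join L4 pred L1: L1 stop@L0
  join L4 pred L3: L3→L2 stop@L0
  join L5 pred L2: L2 stop@L0
  join L5 pred L4: L4 stop@L0
  join L6 pred L0: · stop@L0
  join L6 pred L2: L2 stop@L0
  join L6 pred L4: L4 stop@L0
  join L7 pred L5: L5 stop@L0
  join L7 pred L6: L6 stop@L0
  join L8 pred L4: L4 stop@L0
  join L8 pred L6: L6 stop@L0
  L0 → ∅
  L1 → {L2,L4}
  L2 → {L4,L5,L6}
  L3 → {L4}
  L4 → {L5,L6,L8}
  L5 → {L7}
  L6 → {L7,L8}
  L7 → ∅
  L8 → ∅

φ for z: defs {L0,L5}
  DF⁺ = {L7}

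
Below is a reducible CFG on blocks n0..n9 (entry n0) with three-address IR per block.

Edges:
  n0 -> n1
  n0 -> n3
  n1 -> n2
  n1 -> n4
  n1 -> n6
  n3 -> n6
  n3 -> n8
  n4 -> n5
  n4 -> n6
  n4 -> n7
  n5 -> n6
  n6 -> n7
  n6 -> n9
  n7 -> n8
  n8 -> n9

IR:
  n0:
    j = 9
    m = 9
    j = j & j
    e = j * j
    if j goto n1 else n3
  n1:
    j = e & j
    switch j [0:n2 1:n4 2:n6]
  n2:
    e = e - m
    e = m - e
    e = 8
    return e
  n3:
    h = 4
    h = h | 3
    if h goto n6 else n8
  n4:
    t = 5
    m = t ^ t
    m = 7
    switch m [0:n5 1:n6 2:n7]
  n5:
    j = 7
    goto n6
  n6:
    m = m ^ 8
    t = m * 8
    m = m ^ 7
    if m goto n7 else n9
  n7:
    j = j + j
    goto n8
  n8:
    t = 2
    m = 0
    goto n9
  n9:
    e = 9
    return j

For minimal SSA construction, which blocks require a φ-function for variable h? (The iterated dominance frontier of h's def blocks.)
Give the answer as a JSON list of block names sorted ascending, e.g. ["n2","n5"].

Answer: ["n6", "n7", "n8", "n9"]

Analysis:
idom tree: n1←n0 n2←n1 n3←n0 n4←n1 n5←n4 n6←n0 n7←n0 n8←n0 n9←n0
Dom at joins:
  n6: preds {n1,n3,n4,n5}: {n0,n1} ∩ {n0,n3} ∩ {n0,n1,n4} ∩ {n0,n1,n4,n5} = {n0}; idom=n0
  n7: preds {n4,n6}: {n0,n1,n4} ∩ {n0,n6} = {n0}; idom=n0
  n8: preds {n3,n7}: {n0,n3} ∩ {n0,n7} = {n0}; idom=n0
  n9: preds {n6,n8}: {n0,n6} ∩ {n0,n8} = {n0}; idom=n0

Frontier:
  n6←n1: walk n1 to n0
  n6←n3: walk n3 to n0
  n6←n4: walk n4→n1 to n0
  n6←n5: walk n5→n4→n1 to n0
  n7←n4: walk n4→n1 to n0
  n7←n6: walk n6 to n0
  n8←n3: walk n3 to n0
  n8←n7: walk n7 to n0
  n9←n6: walk n6 to n0
  n9←n8: walk n8 to n0
  n0 → ∅
  n1 → {n6,n7}
  n2 → ∅
  n3 → {n6,n8}
  n4 → {n6,n7}
  n5 → {n6}
  n6 → {n7,n9}
  n7 → {n8}
  n8 → {n9}
  n9 → ∅

φ for h: defs {n3}
  DF⁺ = {n6,n7,n8,n9}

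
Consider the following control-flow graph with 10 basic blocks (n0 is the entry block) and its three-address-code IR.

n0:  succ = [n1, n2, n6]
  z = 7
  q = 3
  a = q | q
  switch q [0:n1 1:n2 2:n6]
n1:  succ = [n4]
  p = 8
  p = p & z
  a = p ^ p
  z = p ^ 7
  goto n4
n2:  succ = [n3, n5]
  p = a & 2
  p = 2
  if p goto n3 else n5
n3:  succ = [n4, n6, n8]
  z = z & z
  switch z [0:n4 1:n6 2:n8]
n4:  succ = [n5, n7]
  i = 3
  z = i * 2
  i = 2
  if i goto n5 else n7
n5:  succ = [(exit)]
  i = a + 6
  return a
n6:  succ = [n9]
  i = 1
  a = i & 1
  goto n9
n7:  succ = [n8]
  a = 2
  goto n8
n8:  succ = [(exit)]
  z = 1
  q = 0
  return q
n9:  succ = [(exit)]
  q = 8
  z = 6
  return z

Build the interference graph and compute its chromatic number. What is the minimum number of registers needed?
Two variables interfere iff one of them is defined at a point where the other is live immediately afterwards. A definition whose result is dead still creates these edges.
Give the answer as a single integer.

def/use:
  n0: def={a,q,z} ue=∅
  n1: def={a,p,z} ue={z}
  n2: def={p} ue={a}
  n3: def={z} ue={z}
  n4: def={i,z} ue=∅
  n5: def={i} ue={a}
  n6: def={a,i} ue=∅
  n7: def={a} ue=∅
  n8: def={q,z} ue=∅
  n9: def={q,z} ue=∅

Backward fixpoint:
  n0: in=∅ out={a,z}
  n1: in={z} out={a}
  n2: in={a,z} out={a,z}
  n3: in={a,z} out={a}
  n4: in={a} out={a}
  n5: in={a} out=∅
  n6: in=∅ out=∅
  n7: in=∅ out=∅
  n8: in=∅ out=∅
  n9: in=∅ out=∅

Interference:
  a — {i,p,q,z}
  i — {a}
  p — {a,z}
  q — {a,z}
  z — {a,p,q}

Chromatic number:
  clique {a,p,z} ⇒ need ≥ 3
  3-colouring: R0={a}  R1={i,z}  R2={p,q}
  χ = 3

Answer: 3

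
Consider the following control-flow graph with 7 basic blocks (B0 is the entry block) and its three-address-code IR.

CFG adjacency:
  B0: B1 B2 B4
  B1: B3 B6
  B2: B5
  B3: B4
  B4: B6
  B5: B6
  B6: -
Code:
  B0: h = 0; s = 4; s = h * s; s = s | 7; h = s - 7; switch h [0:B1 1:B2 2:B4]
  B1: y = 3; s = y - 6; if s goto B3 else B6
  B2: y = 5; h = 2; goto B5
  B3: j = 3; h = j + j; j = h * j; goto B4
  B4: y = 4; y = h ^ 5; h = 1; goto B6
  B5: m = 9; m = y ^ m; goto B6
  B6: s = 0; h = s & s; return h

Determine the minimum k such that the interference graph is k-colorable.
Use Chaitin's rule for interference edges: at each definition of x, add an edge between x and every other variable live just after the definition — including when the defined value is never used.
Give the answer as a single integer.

Answer: 2

Working:
Per-block:
  B0: {h,s} / ∅
  B1: {s,y} / ∅
  B2: {h,y} / ∅
  B3: {h,j} / ∅
  B4: {h,y} / {h}
  B5: {m} / {y}
  B6: {h,s} / ∅

Backward fixpoint:
  live B0: ∅→{h}
  live B1: ∅→∅
  live B2: ∅→{y}
  live B3: ∅→{h}
  live B4: {h}→∅
  live B5: {y}→∅
  live B6: ∅→∅

Interfere edges:
  h — {j,s,y}
  j — {h}
  m — {y}
  s — {h}
  y — {h,m}

Chromatic number:
  lower bound: {h,j} mutually conflict ⇒ χ ≥ 2
  assign h→r0 j→r1 m→r0 s→r1 y→r1 — no edge inside a register ⇒ χ ≤ 2
  χ = 2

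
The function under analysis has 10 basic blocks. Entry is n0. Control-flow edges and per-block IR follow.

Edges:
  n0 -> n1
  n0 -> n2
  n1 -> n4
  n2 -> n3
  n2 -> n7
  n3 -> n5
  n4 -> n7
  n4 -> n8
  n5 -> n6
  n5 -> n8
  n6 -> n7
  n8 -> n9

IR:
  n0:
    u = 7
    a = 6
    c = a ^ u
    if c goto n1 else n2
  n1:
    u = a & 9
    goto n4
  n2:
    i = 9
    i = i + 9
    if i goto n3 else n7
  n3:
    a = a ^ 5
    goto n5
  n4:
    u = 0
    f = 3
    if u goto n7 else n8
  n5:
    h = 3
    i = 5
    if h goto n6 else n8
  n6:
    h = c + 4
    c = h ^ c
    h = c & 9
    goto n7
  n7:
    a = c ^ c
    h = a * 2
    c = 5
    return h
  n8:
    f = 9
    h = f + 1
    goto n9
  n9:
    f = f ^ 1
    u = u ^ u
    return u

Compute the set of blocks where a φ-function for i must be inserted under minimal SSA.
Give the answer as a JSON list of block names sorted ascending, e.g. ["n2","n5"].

idom tree: n1←n0 n2←n0 n3←n2 n4←n1 n5←n3 n6←n5 n7←n0 n8←n0 n9←n8
Join-block Dom:
  n7: preds {n2,n4,n6}: {n0,n2} ∩ {n0,n1,n4} ∩ {n0,n2,n3,n5,n6} = {n0}; idom=n0
  n8: preds {n4,n5}: {n0,n1,n4} ∩ {n0,n2,n3,n5} = {n0}; idom=n0

Frontier:
  n7←n2: walk n2 to n0
  n7←n4: walk n4→n1 to n0
  n7←n6: walk n6→n5→n3→n2 to n0
  n8←n4: walk n4→n1 to n0
  n8←n5: walk n5→n3→n2 to n0
  n0 → ∅
  n1 → {n7,n8}
  n2 → {n7,n8}
  n3 → {n7,n8}
  n4 → {n7,n8}
  n5 → {n7,n8}
  n6 → {n7}
  n7 → ∅
  n8 → ∅
  n9 → ∅

φ for i: defs {n2,n5}
  DF⁺ = {n7,n8}

Answer: ["n7", "n8"]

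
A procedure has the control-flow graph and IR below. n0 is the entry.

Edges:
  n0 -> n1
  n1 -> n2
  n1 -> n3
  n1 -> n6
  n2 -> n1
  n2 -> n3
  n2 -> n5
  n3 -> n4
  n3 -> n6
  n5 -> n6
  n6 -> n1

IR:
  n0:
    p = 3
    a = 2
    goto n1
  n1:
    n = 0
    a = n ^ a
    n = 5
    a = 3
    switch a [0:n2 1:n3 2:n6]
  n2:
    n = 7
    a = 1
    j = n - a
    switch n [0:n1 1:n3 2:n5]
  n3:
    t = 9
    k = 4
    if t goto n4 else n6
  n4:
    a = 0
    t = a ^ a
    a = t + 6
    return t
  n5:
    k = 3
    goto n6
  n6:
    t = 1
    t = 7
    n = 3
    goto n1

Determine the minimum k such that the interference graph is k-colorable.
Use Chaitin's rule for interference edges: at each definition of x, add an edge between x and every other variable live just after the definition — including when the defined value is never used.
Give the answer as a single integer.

Per-block:
  n0: def={a,p} ue=∅
  n1: def={a,n} ue={a}
  n2: def={a,j,n} ue=∅
  n3: def={k,t} ue=∅
  n4: def={a,t} ue=∅
  n5: def={k} ue=∅
  n6: def={n,t} ue=∅

Liveness:
  live n0: ∅→{a}
  live n1: {a}→{a}
  live n2: ∅→{a}
  live n3: {a}→{a}
  live n4: ∅→∅
  live n5: {a}→{a}
  live n6: {a}→{a}

Conflict graph:
  a: {j,k,n,t}
  j: {a,n}
  k: {a,t}
  n: {a,j}
  p: ∅
  t: {a,k}

Colouring:
  lower bound: {a,j,n} mutually conflict ⇒ χ ≥ 3
  assign a→r0 j→r1 k→r1 n→r2 p→r0 t→r2 — no edge inside a register ⇒ χ ≤ 3
  χ = 3

Answer: 3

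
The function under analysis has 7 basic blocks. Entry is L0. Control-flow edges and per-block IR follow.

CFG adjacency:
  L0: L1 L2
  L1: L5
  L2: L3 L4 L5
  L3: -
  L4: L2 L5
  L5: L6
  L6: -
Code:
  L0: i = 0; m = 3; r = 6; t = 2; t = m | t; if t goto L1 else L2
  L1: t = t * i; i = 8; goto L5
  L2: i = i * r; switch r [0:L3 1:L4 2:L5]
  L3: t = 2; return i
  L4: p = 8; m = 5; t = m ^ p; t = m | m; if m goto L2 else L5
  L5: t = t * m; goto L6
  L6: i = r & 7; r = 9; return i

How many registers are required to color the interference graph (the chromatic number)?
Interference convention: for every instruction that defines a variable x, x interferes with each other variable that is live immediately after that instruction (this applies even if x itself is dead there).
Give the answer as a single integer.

Answer: 4

Derivation:
def/use:
  L0 def {i,m,r,t} use ∅
  L1 def {i,t} use {i,t}
  L2 def {i} use {i,r}
  L3 def {t} use {i}
  L4 def {m,p,t} use ∅
  L5 def {t} use {m,t}
  L6 def {i,r} use {r}

Backward fixpoint:
  L0: in=∅ out={i,m,r,t}
  L1: in={i,m,r,t} out={m,r,t}
  L2: in={i,m,r,t} out={i,m,r,t}
  L3: in={i} out=∅
  L4: in={i,r} out={i,m,r,t}
  L5: in={m,r,t} out={r}
  L6: in={r} out=∅

Interfere edges:
  i↔{m,p,r,t}
  m↔{i,p,r,t}
  p↔{i,m,r}
  r↔{i,m,p,t}
  t↔{i,m,r}

Registers:
  lower bound: {i,m,p,r} mutually conflict ⇒ χ ≥ 4
  assign i→r0 m→r1 p→r3 r→r2 t→r3 — no edge inside a register ⇒ χ ≤ 4
  χ = 4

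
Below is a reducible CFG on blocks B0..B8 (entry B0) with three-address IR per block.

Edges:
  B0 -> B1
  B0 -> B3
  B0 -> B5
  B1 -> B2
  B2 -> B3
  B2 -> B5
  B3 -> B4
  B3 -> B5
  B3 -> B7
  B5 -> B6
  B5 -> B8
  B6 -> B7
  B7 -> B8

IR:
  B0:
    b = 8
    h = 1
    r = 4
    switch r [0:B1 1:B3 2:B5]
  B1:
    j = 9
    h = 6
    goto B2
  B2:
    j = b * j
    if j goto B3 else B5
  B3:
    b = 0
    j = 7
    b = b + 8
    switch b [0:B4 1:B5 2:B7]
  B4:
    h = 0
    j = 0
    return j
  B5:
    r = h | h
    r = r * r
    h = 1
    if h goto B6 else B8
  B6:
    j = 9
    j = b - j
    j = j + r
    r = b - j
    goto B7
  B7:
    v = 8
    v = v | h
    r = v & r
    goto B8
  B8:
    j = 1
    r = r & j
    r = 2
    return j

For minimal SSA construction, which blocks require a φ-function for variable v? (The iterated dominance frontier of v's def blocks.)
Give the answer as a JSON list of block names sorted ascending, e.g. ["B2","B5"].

idom tree: B1←B0 B2←B1 B3←B0 B4←B3 B5←B0 B6←B5 B7←B0 B8←B0
Dom at joins:
  B3: preds {B0,B2}: {B0} ∩ {B0,B1,B2} = {B0}; idom=B0
  B5: preds {B0,B2,B3}: {B0} ∩ {B0,B1,B2} ∩ {B0,B3} = {B0}; idom=B0
  B7: preds {B3,B6}: {B0,B3} ∩ {B0,B5,B6} = {B0}; idom=B0
  B8: preds {B5,B7}: {B0,B5} ∩ {B0,B7} = {B0}; idom=B0

DF walk-up:
  join B3 pred B0: · stop@B0
  join B3 pred B2: B2→B1 stop@B0
  join B5 pred B0: · stop@B0
  join B5 pred B2: B2→B1 stop@B0
  join B5 pred B3: B3 stop@B0
  join B7 pred B3: B3 stop@B0
  join B7 pred B6: B6→B5 stop@B0
  join B8 pred B5: B5 stop@B0
  join B8 pred B7: B7 stop@B0
  DF(B0)=∅
  DF(B1)={B3,B5}
  DF(B2)={B3,B5}
  DF(B3)={B5,B7}
  DF(B4)=∅
  DF(B5)={B7,B8}
  DF(B6)={B7}
  DF(B7)={B8}
  DF(B8)=∅

φ for v: defs {B7}
  DF⁺ = {B8}

Answer: ["B8"]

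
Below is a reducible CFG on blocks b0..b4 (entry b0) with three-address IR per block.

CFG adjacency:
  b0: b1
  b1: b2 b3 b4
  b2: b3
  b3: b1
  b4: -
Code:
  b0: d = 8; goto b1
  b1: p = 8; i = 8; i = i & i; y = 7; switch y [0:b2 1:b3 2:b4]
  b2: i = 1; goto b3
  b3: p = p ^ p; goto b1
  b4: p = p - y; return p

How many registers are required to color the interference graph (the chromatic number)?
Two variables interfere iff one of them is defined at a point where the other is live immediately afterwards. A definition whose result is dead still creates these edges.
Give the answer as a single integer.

Answer: 2

Working:
def/use:
  b0: {d} / ∅
  b1: {i,p,y} / ∅
  b2: {i} / ∅
  b3: {p} / {p}
  b4: {p} / {p,y}

Backward fixpoint:
  live b0: ∅→∅
  live b1: ∅→{p,y}
  live b2: {p}→{p}
  live b3: {p}→∅
  live b4: {p,y}→∅

Interfere edges:
  d — ∅
  i — {p}
  p — {i,y}
  y — {p}

Colouring:
  lower bound: {i,p} mutually conflict ⇒ χ ≥ 2
  assign d→r0 i→r1 p→r0 y→r1 — no edge inside a register ⇒ χ ≤ 2
  χ = 2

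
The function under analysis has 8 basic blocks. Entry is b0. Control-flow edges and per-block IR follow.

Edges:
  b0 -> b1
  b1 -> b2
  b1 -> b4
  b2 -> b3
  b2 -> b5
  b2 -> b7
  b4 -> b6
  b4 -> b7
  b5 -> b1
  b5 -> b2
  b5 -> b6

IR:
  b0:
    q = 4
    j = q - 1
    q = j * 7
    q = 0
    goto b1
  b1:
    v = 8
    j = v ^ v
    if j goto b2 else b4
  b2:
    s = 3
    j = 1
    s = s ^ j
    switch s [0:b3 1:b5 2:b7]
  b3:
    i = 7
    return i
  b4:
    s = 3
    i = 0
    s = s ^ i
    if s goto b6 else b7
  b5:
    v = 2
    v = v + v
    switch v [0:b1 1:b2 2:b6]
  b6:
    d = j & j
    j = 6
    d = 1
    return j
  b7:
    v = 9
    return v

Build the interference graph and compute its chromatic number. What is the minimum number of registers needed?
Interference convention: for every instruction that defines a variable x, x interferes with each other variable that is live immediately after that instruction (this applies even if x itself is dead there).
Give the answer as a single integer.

def/use:
  b0: def={j,q} ue=∅
  b1: def={j,v} ue=∅
  b2: def={j,s} ue=∅
  b3: def={i} ue=∅
  b4: def={i,s} ue=∅
  b5: def={v} ue=∅
  b6: def={d,j} ue={j}
  b7: def={v} ue=∅

Live sets:
  live b0: ∅→∅
  live b1: ∅→{j}
  live b2: ∅→{j}
  live b3: ∅→∅
  live b4: {j}→{j}
  live b5: {j}→{j}
  live b6: {j}→∅
  live b7: ∅→∅

Interfere edges:
  d: {j}
  i: {j,s}
  j: {d,i,s,v}
  q: ∅
  s: {i,j}
  v: {j}

Chromatic number:
  lower bound: {i,j,s} mutually conflict ⇒ χ ≥ 3
  3-colouring: r0={j,q}  r1={d,i,v}  r2={s}
  χ = 3

Answer: 3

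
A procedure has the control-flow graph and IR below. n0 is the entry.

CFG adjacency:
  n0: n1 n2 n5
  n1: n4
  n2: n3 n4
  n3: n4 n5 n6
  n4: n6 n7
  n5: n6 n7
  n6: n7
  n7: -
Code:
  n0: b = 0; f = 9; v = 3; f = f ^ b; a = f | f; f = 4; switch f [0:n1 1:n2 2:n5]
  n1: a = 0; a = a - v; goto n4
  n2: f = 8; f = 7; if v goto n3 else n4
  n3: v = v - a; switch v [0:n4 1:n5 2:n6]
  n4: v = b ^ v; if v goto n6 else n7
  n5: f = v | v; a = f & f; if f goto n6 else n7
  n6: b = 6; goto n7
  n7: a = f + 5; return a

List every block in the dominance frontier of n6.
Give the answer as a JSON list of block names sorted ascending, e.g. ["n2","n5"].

idom tree: n1←n0 n2←n0 n3←n2 n4←n0 n5←n0 n6←n0 n7←n0
Join-block Dom:
  n4: preds {n1,n2,n3}: {n0,n1} ∩ {n0,n2} ∩ {n0,n2,n3} = {n0}; idom=n0
  n5: preds {n0,n3}: {n0} ∩ {n0,n2,n3} = {n0}; idom=n0
  n6: preds {n3,n4,n5}: {n0,n2,n3} ∩ {n0,n4} ∩ {n0,n5} = {n0}; idom=n0
  n7: preds {n4,n5,n6}: {n0,n4} ∩ {n0,n5} ∩ {n0,n6} = {n0}; idom=n0

Frontier:
  join n4 pred n1: n1 stop@n0
  join n4 pred n2: n2 stop@n0
  join n4 pred n3: n3→n2 stop@n0
  join n5 pred n0: · stop@n0
  join n5 pred n3: n3→n2 stop@n0
  join n6 pred n3: n3→n2 stop@n0
  join n6 pred n4: n4 stop@n0
  join n6 pred n5: n5 stop@n0
  join n7 pred n4: n4 stop@n0
  join n7 pred n5: n5 stop@n0
  join n7 pred n6: n6 stop@n0
  n0 → ∅
  n1 → {n4}
  n2 → {n4,n5,n6}
  n3 → {n4,n5,n6}
  n4 → {n6,n7}
  n5 → {n6,n7}
  n6 → {n7}
  n7 → ∅

DF(n6) = ["n7"]

Answer: ["n7"]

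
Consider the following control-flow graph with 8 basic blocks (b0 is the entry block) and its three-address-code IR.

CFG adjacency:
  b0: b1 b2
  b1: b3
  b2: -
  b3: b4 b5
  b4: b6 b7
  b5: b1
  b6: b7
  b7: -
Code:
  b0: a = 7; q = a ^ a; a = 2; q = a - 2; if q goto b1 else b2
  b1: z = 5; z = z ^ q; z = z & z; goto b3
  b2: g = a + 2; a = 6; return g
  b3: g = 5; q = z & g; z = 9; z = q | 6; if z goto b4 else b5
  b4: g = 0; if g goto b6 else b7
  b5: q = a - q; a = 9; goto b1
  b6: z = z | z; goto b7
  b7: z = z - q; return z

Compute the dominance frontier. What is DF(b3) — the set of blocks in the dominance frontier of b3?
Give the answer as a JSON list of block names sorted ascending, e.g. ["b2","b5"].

idom tree: b1←b0 b2←b0 b3←b1 b4←b3 b5←b3 b6←b4 b7←b4
Join-block Dom:
  b1: preds {b0,b5}: {b0} ∩ {b0,b1,b3,b5} = {b0}; idom=b0
  b7: preds {b4,b6}: {b0,b1,b3,b4} ∩ {b0,b1,b3,b4,b6} = {b0,b1,b3,b4}; idom=b4

Frontier:
  b1←b0: walk · to b0
  b1←b5: walk b5→b3→b1 to b0
  b7←b4: walk · to b4
  b7←b6: walk b6 to b4
  b0: DF=∅
  b1: DF={b1}
  b2: DF=∅
  b3: DF={b1}
  b4: DF=∅
  b5: DF={b1}
  b6: DF={b7}
  b7: DF=∅

DF(b3) = ["b1"]

Answer: ["b1"]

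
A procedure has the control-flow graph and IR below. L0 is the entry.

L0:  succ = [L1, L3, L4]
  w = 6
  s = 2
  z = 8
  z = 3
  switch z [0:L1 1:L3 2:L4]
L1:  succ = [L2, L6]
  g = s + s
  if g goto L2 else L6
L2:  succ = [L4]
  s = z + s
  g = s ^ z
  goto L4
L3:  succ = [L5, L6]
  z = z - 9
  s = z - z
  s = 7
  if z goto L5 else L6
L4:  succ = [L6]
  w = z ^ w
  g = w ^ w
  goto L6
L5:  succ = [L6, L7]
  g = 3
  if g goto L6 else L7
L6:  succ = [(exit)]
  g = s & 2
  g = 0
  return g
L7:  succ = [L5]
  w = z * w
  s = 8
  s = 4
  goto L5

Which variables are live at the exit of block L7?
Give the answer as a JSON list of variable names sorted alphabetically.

Answer: ["s", "w", "z"]

Derivation:
def/use:
  L0 def {s,w,z} use ∅
  L1 def {g} use {s}
  L2 def {g,s} use {s,z}
  L3 def {s,z} use {z}
  L4 def {g,w} use {w,z}
  L5 def {g} use ∅
  L6 def {g} use {s}
  L7 def {s,w} use {w,z}

Liveness:
  live L0: ∅→{s,w,z}
  live L1: {s,w,z}→{s,w,z}
  live L2: {s,w,z}→{s,w,z}
  live L3: {w,z}→{s,w,z}
  live L4: {s,w,z}→{s}
  live L5: {s,w,z}→{s,w,z}
  live L6: {s}→∅
  live L7: {w,z}→{s,w,z}

live-out(L7) = ["s", "w", "z"]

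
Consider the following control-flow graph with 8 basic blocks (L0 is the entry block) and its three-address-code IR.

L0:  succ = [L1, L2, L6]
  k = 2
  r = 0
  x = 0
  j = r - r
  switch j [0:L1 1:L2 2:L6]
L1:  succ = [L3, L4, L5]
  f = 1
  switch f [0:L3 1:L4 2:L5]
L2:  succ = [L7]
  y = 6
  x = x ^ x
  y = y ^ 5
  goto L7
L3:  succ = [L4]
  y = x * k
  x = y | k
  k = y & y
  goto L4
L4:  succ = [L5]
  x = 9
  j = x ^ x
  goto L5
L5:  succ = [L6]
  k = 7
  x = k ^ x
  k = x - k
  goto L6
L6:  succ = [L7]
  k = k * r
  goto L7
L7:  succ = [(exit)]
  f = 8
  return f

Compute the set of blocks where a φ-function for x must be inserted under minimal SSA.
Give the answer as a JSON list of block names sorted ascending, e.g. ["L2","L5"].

idom tree: L1←L0 L2←L0 L3←L1 L4←L1 L5←L1 L6←L0 L7←L0
Dom∩ at merges:
  L4: preds {L1,L3}: {L0,L1} ∩ {L0,L1,L3} = {L0,L1}; idom=L1
  L5: preds {L1,L4}: {L0,L1} ∩ {L0,L1,L4} = {L0,L1}; idom=L1
  L6: preds {L0,L5}: {L0} ∩ {L0,L1,L5} = {L0}; idom=L0
  L7: preds {L2,L6}: {L0,L2} ∩ {L0,L6} = {L0}; idom=L0

DF walk-up:
  join L4 pred L1: · stop@L1
  join L4 pred L3: L3 stop@L1
  join L5 pred L1: · stop@L1
  join L5 pred L4: L4 stop@L1
  join L6 pred L0: · stop@L0
  join L6 pred L5: L5→L1 stop@L0
  join L7 pred L2: L2 stop@L0
  join L7 pred L6: L6 stop@L0
  L0 → ∅
  L1 → {L6}
  L2 → {L7}
  L3 → {L4}
  L4 → {L5}
  L5 → {L6}
  L6 → {L7}
  L7 → ∅

φ for x: defs {L0,L2,L3,L4,L5}
  DF⁺ = {L4,L5,L6,L7}

Answer: ["L4", "L5", "L6", "L7"]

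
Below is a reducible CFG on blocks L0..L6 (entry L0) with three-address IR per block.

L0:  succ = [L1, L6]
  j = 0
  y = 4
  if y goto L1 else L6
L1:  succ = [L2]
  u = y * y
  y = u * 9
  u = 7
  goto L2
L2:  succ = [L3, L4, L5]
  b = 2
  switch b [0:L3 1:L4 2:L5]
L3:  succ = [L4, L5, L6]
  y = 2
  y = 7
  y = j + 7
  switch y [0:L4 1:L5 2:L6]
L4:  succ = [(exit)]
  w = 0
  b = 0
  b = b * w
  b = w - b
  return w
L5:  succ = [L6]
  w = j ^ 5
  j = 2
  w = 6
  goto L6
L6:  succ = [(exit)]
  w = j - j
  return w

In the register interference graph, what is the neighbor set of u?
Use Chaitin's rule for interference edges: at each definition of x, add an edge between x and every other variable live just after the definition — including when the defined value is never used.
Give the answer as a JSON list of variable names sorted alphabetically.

Answer: ["j"]

Analysis:
def/use:
  L0 def {j,y} use ∅
  L1 def {u,y} use {y}
  L2 def {b} use ∅
  L3 def {y} use {j}
  L4 def {b,w} use ∅
  L5 def {j,w} use {j}
  L6 def {w} use {j}

Backward fixpoint:
  L0 li=∅ lo={j,y}
  L1 li={j,y} lo={j}
  L2 li={j} lo={j}
  L3 li={j} lo={j}
  L4 li=∅ lo=∅
  L5 li={j} lo={j}
  L6 li={j} lo=∅

Conflict graph:
  b↔{j,w}
  j↔{b,u,w,y}
  u↔{j}
  w↔{b,j}
  y↔{j}

N(u) = ["j"]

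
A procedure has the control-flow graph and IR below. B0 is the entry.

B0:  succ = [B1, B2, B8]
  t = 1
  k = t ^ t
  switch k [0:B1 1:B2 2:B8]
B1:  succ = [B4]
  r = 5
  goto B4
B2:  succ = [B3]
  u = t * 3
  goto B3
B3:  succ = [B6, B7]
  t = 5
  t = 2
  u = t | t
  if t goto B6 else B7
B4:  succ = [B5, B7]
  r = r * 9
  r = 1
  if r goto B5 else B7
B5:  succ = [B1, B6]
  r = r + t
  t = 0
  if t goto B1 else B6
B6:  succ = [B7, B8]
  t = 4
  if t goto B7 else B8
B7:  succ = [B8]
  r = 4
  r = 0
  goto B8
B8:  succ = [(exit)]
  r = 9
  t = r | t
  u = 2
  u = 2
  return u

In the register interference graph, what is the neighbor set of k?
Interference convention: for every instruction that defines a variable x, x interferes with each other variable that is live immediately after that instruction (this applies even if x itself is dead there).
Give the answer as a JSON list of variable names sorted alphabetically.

Block summaries:
  B0: def={k,t} ue=∅
  B1: def={r} ue=∅
  B2: def={u} ue={t}
  B3: def={t,u} ue=∅
  B4: def={r} ue={r}
  B5: def={r,t} ue={r,t}
  B6: def={t} ue=∅
  B7: def={r} ue=∅
  B8: def={r,t,u} ue={t}

Liveness:
  B0: in=∅ out={t}
  B1: in={t} out={r,t}
  B2: in={t} out=∅
  B3: in=∅ out={t}
  B4: in={r,t} out={r,t}
  B5: in={r,t} out={t}
  B6: in=∅ out={t}
  B7: in={t} out={t}
  B8: in={t} out=∅

Interfere edges:
  k: {t}
  r: {t}
  t: {k,r,u}
  u: {t}

N(k) = ["t"]

Answer: ["t"]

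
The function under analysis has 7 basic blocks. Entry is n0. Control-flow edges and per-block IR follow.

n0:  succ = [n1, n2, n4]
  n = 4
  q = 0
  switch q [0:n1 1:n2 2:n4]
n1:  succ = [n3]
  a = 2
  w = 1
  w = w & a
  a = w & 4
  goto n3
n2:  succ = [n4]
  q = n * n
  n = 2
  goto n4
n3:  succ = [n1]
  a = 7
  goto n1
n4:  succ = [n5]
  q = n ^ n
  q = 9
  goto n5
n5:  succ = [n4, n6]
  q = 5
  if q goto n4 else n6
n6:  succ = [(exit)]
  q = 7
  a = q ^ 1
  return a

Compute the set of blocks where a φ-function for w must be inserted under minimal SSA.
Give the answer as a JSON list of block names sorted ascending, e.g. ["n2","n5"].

Answer: ["n1"]

Analysis:
idom tree: n1←n0 n2←n0 n3←n1 n4←n0 n5←n4 n6←n5
Dom∩ at merges:
  n1: preds {n0,n3}: {n0} ∩ {n0,n1,n3} = {n0}; idom=n0
  n4: preds {n0,n2,n5}: {n0} ∩ {n0,n2} ∩ {n0,n4,n5} = {n0}; idom=n0

DF walk-up:
  n1←n0: walk · to n0
  n1←n3: walk n3→n1 to n0
  n4←n0: walk · to n0
  n4←n2: walk n2 to n0
  n4←n5: walk n5→n4 to n0
  n0 → ∅
  n1 → {n1}
  n2 → {n4}
  n3 → {n1}
  n4 → {n4}
  n5 → {n4}
  n6 → ∅

φ for w: defs {n1}
  DF⁺ = {n1}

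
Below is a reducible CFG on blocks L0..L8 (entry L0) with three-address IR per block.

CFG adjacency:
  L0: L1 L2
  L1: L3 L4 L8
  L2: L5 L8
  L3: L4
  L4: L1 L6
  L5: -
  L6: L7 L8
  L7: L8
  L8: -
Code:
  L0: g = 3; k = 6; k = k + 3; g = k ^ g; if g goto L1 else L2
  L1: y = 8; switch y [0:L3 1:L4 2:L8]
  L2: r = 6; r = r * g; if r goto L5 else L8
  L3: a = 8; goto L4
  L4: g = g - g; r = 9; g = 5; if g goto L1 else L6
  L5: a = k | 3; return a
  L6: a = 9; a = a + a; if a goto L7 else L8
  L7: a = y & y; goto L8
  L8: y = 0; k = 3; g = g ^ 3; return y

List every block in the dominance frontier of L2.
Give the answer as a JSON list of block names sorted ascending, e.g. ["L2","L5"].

Answer: ["L8"]

Derivation:
idom tree: L1←L0 L2←L0 L3←L1 L4←L1 L5←L2 L6←L4 L7←L6 L8←L0
Dom∩ at merges:
  L1: preds {L0,L4}: {L0} ∩ {L0,L1,L4} = {L0}; idom=L0
  L4: preds {L1,L3}: {L0,L1} ∩ {L0,L1,L3} = {L0,L1}; idom=L1
  L8: preds {L1,L2,L6,L7}: {L0,L1} ∩ {L0,L2} ∩ {L0,L1,L4,L6} ∩ {L0,L1,L4,L6,L7} = {L0}; idom=L0

DF derivation:
  join L1 pred L0: · stop@L0
  join L1 pred L4: L4→L1 stop@L0
  join L4 pred L1: · stop@L1
  join L4 pred L3: L3 stop@L1
  join L8 pred L1: L1 stop@L0
  join L8 pred L2: L2 stop@L0
  join L8 pred L6: L6→L4→L1 stop@L0
  join L8 pred L7: L7→L6→L4→L1 stop@L0
  L0: DF=∅
  L1: DF={L1,L8}
  L2: DF={L8}
  L3: DF={L4}
  L4: DF={L1,L8}
  L5: DF=∅
  L6: DF={L8}
  L7: DF={L8}
  L8: DF=∅

DF(L2) = ["L8"]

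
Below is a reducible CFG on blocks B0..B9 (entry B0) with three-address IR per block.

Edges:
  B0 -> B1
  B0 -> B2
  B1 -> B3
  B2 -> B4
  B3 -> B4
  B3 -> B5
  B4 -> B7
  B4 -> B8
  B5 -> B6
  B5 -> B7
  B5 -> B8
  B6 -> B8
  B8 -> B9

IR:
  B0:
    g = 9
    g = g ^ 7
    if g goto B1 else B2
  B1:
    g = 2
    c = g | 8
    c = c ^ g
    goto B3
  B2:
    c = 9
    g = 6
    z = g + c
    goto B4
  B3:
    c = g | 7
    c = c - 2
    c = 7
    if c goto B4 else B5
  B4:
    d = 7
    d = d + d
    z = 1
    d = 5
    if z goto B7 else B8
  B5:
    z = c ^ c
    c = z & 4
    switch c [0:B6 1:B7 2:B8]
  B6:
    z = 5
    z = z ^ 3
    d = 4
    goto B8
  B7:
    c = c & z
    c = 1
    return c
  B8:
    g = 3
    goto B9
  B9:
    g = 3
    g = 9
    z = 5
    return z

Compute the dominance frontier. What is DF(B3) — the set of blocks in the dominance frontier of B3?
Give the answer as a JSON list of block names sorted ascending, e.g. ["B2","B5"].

idom tree: B1←B0 B2←B0 B3←B1 B4←B0 B5←B3 B6←B5 B7←B0 B8←B0 B9←B8
Join-block Dom:
  B4: preds {B2,B3}: {B0,B2} ∩ {B0,B1,B3} = {B0}; idom=B0
  B7: preds {B4,B5}: {B0,B4} ∩ {B0,B1,B3,B5} = {B0}; idom=B0
  B8: preds {B4,B5,B6}: {B0,B4} ∩ {B0,B1,B3,B5} ∩ {B0,B1,B3,B5,B6} = {B0}; idom=B0

DF derivation:
  join B4 pred B2: B2 stop@B0
  join B4 pred B3: B3→B1 stop@B0
  join B7 pred B4: B4 stop@B0
  join B7 pred B5: B5→B3→B1 stop@B0
  join B8 pred B4: B4 stop@B0
  join B8 pred B5: B5→B3→B1 stop@B0
  join B8 pred B6: B6→B5→B3→B1 stop@B0
  DF(B0)=∅
  DF(B1)={B4,B7,B8}
  DF(B2)={B4}
  DF(B3)={B4,B7,B8}
  DF(B4)={B7,B8}
  DF(B5)={B7,B8}
  DF(B6)={B8}
  DF(B7)=∅
  DF(B8)=∅
  DF(B9)=∅

DF(B3) = ["B4", "B7", "B8"]

Answer: ["B4", "B7", "B8"]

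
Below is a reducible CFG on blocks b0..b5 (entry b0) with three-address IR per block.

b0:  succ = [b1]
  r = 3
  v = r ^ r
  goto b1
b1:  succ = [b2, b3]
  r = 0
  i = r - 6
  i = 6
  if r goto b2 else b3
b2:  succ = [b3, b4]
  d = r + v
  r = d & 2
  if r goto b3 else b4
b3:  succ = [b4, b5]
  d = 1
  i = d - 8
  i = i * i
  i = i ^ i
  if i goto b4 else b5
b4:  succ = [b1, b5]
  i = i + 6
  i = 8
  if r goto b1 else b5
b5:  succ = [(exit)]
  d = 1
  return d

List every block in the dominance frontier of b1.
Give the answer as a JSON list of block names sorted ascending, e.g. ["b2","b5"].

idom tree: b1←b0 b2←b1 b3←b1 b4←b1 b5←b1
Dom∩ at merges:
  b1: preds {b0,b4}: {b0} ∩ {b0,b1,b4} = {b0}; idom=b0
  b3: preds {b1,b2}: {b0,b1} ∩ {b0,b1,b2} = {b0,b1}; idom=b1
  b4: preds {b2,b3}: {b0,b1,b2} ∩ {b0,b1,b3} = {b0,b1}; idom=b1
  b5: preds {b3,b4}: {b0,b1,b3} ∩ {b0,b1,b4} = {b0,b1}; idom=b1

DF derivation:
  join b1 pred b0: · stop@b0
  join b1 pred b4: b4→b1 stop@b0
  join b3 pred b1: · stop@b1
  join b3 pred b2: b2 stop@b1
  join b4 pred b2: b2 stop@b1
  join b4 pred b3: b3 stop@b1
  join b5 pred b3: b3 stop@b1
  join b5 pred b4: b4 stop@b1
  b0: DF=∅
  b1: DF={b1}
  b2: DF={b3,b4}
  b3: DF={b4,b5}
  b4: DF={b1,b5}
  b5: DF=∅

DF(b1) = ["b1"]

Answer: ["b1"]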